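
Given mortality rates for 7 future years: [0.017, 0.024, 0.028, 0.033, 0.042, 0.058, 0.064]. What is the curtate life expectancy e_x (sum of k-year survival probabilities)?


e_x = sum_{k=1}^{n} k_p_x
k_p_x values:
  1_p_x = 0.983
  2_p_x = 0.959408
  3_p_x = 0.932545
  4_p_x = 0.901771
  5_p_x = 0.863896
  6_p_x = 0.81379
  7_p_x = 0.761708
e_x = 6.2161


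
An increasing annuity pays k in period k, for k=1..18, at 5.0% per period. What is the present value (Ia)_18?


(Ia)_n = sum_{k=1}^{n} k * v^k, v = 1/(1+i)
v = 0.952381
Sum computed term by term:
(Ia)_18 = 95.8939


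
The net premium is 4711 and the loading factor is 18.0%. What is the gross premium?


Gross = net * (1 + loading)
= 4711 * (1 + 0.18)
= 4711 * 1.18
= 5558.98


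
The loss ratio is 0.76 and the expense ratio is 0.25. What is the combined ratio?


Combined ratio = loss ratio + expense ratio
= 0.76 + 0.25
= 1.01


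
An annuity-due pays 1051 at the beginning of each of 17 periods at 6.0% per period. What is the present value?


PV_due = PMT * (1-(1+i)^(-n))/i * (1+i)
PV_immediate = 11011.5999
PV_due = 11011.5999 * 1.06
= 11672.2959


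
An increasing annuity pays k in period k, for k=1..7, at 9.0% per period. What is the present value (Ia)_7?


(Ia)_n = sum_{k=1}^{n} k * v^k, v = 1/(1+i)
v = 0.917431
Sum computed term by term:
(Ia)_7 = 18.4075


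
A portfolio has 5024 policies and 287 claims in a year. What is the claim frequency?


frequency = claims / policies
= 287 / 5024
= 0.0571


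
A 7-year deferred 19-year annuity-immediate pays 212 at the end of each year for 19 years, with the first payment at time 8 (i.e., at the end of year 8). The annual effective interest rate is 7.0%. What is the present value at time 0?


PV at time 7 of the 19-year annuity-immediate:
a_n = 212 * (1-(1+0.07)^(-19))/0.07 = 2191.1462
Discount back 7 years to time 0:
PV = 2191.1462 * (1+0.07)^(-7)
= 2191.1462 * 0.62275
= 1364.5357


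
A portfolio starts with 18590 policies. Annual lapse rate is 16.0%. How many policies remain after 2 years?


remaining = initial * (1 - lapse)^years
= 18590 * (1 - 0.16)^2
= 18590 * 0.7056
= 13117.104


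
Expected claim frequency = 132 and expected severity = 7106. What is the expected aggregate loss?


E[S] = E[N] * E[X]
= 132 * 7106
= 937992


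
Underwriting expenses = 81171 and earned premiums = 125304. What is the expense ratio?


Expense ratio = expenses / premiums
= 81171 / 125304
= 0.6478


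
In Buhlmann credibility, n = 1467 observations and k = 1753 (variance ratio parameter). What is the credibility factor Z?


Z = n / (n + k)
= 1467 / (1467 + 1753)
= 1467 / 3220
= 0.4556


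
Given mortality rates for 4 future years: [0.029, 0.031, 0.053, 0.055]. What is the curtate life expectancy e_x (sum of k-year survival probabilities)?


e_x = sum_{k=1}^{n} k_p_x
k_p_x values:
  1_p_x = 0.971
  2_p_x = 0.940899
  3_p_x = 0.891031
  4_p_x = 0.842025
e_x = 3.645


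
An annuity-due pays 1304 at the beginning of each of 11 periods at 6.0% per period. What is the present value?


PV_due = PMT * (1-(1+i)^(-n))/i * (1+i)
PV_immediate = 10284.4844
PV_due = 10284.4844 * 1.06
= 10901.5535


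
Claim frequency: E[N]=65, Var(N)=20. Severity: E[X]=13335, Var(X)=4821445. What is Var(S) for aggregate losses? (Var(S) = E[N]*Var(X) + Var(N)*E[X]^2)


Var(S) = E[N]*Var(X) + Var(N)*E[X]^2
= 65*4821445 + 20*13335^2
= 313393925 + 3556444500
= 3.8698e+09


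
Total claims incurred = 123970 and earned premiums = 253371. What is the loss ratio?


Loss ratio = claims / premiums
= 123970 / 253371
= 0.4893


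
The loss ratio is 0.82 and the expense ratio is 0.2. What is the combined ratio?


Combined ratio = loss ratio + expense ratio
= 0.82 + 0.2
= 1.02


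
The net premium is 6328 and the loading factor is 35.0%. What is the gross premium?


Gross = net * (1 + loading)
= 6328 * (1 + 0.35)
= 6328 * 1.35
= 8542.8


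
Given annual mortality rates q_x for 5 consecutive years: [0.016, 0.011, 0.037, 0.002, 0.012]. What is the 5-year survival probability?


p_k = 1 - q_k for each year
Survival = product of (1 - q_k)
= 0.984 * 0.989 * 0.963 * 0.998 * 0.988
= 0.9241


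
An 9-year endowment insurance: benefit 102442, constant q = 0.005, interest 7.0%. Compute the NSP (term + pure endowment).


Term component = 3278.5497
Pure endowment = 9_p_x * v^9 * benefit = 0.95589 * 0.543934 * 102442 = 53263.7545
NSP = 56542.3042


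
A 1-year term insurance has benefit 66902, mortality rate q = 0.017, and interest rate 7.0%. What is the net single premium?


NSP = benefit * q * v
v = 1/(1+i) = 0.934579
NSP = 66902 * 0.017 * 0.934579
= 1062.929


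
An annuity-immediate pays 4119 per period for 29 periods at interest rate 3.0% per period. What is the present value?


PV = PMT * (1 - (1+i)^(-n)) / i
= 4119 * (1 - (1+0.03)^(-29)) / 0.03
= 4119 * (1 - 0.424346) / 0.03
= 4119 * 19.188455
= 79037.2445


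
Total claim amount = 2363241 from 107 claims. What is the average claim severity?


severity = total / number
= 2363241 / 107
= 22086.3645


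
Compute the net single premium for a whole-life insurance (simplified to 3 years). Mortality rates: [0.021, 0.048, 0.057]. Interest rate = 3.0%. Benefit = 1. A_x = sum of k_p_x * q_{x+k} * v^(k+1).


v = 0.970874
Year 0: k_p_x=1.0, q=0.021, term=0.020388
Year 1: k_p_x=0.979, q=0.048, term=0.044294
Year 2: k_p_x=0.932008, q=0.057, term=0.048616
A_x = 0.1133


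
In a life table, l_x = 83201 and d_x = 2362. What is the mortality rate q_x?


q_x = d_x / l_x
= 2362 / 83201
= 0.0284


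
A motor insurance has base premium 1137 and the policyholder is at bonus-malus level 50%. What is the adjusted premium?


adjusted = base * BM_level / 100
= 1137 * 50 / 100
= 1137 * 0.5
= 568.5


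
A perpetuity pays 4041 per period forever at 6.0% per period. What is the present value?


PV = PMT / i
= 4041 / 0.06
= 67350.0


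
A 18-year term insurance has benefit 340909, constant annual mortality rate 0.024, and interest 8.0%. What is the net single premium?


NSP = benefit * sum_{k=0}^{n-1} k_p_x * q * v^(k+1)
With constant q=0.024, v=0.925926
Sum = 0.193475
NSP = 340909 * 0.193475
= 65957.2116


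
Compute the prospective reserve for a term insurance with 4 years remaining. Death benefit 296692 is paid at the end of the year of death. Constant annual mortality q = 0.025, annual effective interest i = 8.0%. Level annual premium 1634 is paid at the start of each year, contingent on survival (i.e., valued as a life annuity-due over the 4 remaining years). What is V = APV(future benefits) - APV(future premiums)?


v = 1/(1+i) = 0.925926
APV(future benefits) per unit = sum_{k=0}^{3} k_p_x * q * v^(k+1) = 0.079943
APV(future benefits) = 296692 * 0.079943 = 23718.5773
Life annuity-due factor ä_{x:4} = sum_{k=0}^{3} k_p_x * v^k = 3.453556
APV(future premiums) = 1634 * 3.453556 = 5643.1111
V = 23718.5773 - 5643.1111
= 18075.4662


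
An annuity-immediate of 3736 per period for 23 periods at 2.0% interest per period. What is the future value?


FV = PMT * ((1+i)^n - 1) / i
= 3736 * ((1.02)^23 - 1) / 0.02
= 3736 * (1.576899 - 1) / 0.02
= 107764.7826


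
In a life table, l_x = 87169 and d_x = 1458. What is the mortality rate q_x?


q_x = d_x / l_x
= 1458 / 87169
= 0.0167


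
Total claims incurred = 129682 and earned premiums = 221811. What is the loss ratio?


Loss ratio = claims / premiums
= 129682 / 221811
= 0.5847


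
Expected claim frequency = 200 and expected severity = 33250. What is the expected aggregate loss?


E[S] = E[N] * E[X]
= 200 * 33250
= 6.6500e+06


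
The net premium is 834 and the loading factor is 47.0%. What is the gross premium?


Gross = net * (1 + loading)
= 834 * (1 + 0.47)
= 834 * 1.47
= 1225.98


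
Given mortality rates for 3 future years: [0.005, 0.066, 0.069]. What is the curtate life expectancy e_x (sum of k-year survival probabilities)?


e_x = sum_{k=1}^{n} k_p_x
k_p_x values:
  1_p_x = 0.995
  2_p_x = 0.92933
  3_p_x = 0.865206
e_x = 2.7895


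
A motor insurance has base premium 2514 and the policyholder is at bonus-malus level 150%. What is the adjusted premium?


adjusted = base * BM_level / 100
= 2514 * 150 / 100
= 2514 * 1.5
= 3771.0


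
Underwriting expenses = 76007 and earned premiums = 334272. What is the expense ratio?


Expense ratio = expenses / premiums
= 76007 / 334272
= 0.2274


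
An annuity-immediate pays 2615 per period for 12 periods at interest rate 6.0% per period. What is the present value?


PV = PMT * (1 - (1+i)^(-n)) / i
= 2615 * (1 - (1+0.06)^(-12)) / 0.06
= 2615 * (1 - 0.496969) / 0.06
= 2615 * 8.383844
= 21923.7519


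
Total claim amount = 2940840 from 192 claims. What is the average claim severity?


severity = total / number
= 2940840 / 192
= 15316.875


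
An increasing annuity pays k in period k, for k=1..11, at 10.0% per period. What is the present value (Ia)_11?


(Ia)_n = sum_{k=1}^{n} k * v^k, v = 1/(1+i)
v = 0.909091
Sum computed term by term:
(Ia)_11 = 32.8913


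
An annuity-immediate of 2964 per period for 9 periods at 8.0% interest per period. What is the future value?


FV = PMT * ((1+i)^n - 1) / i
= 2964 * ((1.08)^9 - 1) / 0.08
= 2964 * (1.999005 - 1) / 0.08
= 37013.1214


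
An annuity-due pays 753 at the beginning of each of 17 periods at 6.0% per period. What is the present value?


PV_due = PMT * (1-(1+i)^(-n))/i * (1+i)
PV_immediate = 7889.3765
PV_due = 7889.3765 * 1.06
= 8362.7391


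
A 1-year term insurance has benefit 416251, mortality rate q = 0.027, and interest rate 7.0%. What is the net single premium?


NSP = benefit * q * v
v = 1/(1+i) = 0.934579
NSP = 416251 * 0.027 * 0.934579
= 10503.5299


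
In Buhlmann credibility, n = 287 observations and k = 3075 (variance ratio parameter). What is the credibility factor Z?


Z = n / (n + k)
= 287 / (287 + 3075)
= 287 / 3362
= 0.0854


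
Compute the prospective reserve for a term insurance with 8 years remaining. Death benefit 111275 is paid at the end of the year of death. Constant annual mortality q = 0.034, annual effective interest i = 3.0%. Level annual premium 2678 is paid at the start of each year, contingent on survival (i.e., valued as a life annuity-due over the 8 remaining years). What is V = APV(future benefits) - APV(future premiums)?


v = 1/(1+i) = 0.970874
APV(future benefits) per unit = sum_{k=0}^{7} k_p_x * q * v^(k+1) = 0.213257
APV(future benefits) = 111275 * 0.213257 = 23730.124
Life annuity-due factor ä_{x:8} = sum_{k=0}^{7} k_p_x * v^k = 6.460419
APV(future premiums) = 2678 * 6.460419 = 17301.0032
V = 23730.124 - 17301.0032
= 6429.1209


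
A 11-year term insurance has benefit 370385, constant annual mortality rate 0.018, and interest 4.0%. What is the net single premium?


NSP = benefit * sum_{k=0}^{n-1} k_p_x * q * v^(k+1)
With constant q=0.018, v=0.961538
Sum = 0.145261
NSP = 370385 * 0.145261
= 53802.5497


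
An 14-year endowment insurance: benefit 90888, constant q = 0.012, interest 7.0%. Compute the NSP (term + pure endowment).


Term component = 8944.5786
Pure endowment = 14_p_x * v^14 * benefit = 0.844495 * 0.387817 * 90888 = 29766.7132
NSP = 38711.2918


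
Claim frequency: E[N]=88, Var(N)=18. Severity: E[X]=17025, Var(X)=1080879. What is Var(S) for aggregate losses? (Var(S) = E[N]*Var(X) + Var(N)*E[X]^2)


Var(S) = E[N]*Var(X) + Var(N)*E[X]^2
= 88*1080879 + 18*17025^2
= 95117352 + 5217311250
= 5.3124e+09


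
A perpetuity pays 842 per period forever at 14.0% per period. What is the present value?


PV = PMT / i
= 842 / 0.14
= 6014.2857


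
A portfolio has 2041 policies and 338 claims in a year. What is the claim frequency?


frequency = claims / policies
= 338 / 2041
= 0.1656


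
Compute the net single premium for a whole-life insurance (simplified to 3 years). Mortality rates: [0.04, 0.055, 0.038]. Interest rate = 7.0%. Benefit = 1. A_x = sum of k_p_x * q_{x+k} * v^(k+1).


v = 0.934579
Year 0: k_p_x=1.0, q=0.04, term=0.037383
Year 1: k_p_x=0.96, q=0.055, term=0.046118
Year 2: k_p_x=0.9072, q=0.038, term=0.028141
A_x = 0.1116


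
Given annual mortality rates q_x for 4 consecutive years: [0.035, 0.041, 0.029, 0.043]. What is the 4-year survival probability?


p_k = 1 - q_k for each year
Survival = product of (1 - q_k)
= 0.965 * 0.959 * 0.971 * 0.957
= 0.86


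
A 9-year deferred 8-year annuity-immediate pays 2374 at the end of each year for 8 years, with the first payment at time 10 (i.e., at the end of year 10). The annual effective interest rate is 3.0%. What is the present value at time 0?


PV at time 9 of the 8-year annuity-immediate:
a_n = 2374 * (1-(1+0.03)^(-8))/0.03 = 16664.7493
Discount back 9 years to time 0:
PV = 16664.7493 * (1+0.03)^(-9)
= 16664.7493 * 0.766417
= 12772.1427


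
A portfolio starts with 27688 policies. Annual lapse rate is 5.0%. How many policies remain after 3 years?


remaining = initial * (1 - lapse)^years
= 27688 * (1 - 0.05)^3
= 27688 * 0.857375
= 23738.999


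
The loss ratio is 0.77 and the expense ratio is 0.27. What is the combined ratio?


Combined ratio = loss ratio + expense ratio
= 0.77 + 0.27
= 1.04


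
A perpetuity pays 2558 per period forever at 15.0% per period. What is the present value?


PV = PMT / i
= 2558 / 0.15
= 17053.3333


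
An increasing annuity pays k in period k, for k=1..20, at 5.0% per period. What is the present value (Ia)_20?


(Ia)_n = sum_{k=1}^{n} k * v^k, v = 1/(1+i)
v = 0.952381
Sum computed term by term:
(Ia)_20 = 110.9506


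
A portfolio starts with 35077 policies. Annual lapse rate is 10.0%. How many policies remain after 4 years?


remaining = initial * (1 - lapse)^years
= 35077 * (1 - 0.1)^4
= 35077 * 0.6561
= 23014.0197


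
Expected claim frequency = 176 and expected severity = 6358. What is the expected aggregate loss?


E[S] = E[N] * E[X]
= 176 * 6358
= 1.1190e+06


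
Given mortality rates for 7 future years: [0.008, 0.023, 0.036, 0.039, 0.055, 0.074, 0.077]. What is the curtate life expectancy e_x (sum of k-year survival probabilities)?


e_x = sum_{k=1}^{n} k_p_x
k_p_x values:
  1_p_x = 0.992
  2_p_x = 0.969184
  3_p_x = 0.934293
  4_p_x = 0.897856
  5_p_x = 0.848474
  6_p_x = 0.785687
  7_p_x = 0.725189
e_x = 6.1527


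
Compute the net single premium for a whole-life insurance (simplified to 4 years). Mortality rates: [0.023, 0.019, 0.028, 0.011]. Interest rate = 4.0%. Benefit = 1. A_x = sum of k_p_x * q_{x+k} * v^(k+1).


v = 0.961538
Year 0: k_p_x=1.0, q=0.023, term=0.022115
Year 1: k_p_x=0.977, q=0.019, term=0.017163
Year 2: k_p_x=0.958437, q=0.028, term=0.023857
Year 3: k_p_x=0.931601, q=0.011, term=0.00876
A_x = 0.0719


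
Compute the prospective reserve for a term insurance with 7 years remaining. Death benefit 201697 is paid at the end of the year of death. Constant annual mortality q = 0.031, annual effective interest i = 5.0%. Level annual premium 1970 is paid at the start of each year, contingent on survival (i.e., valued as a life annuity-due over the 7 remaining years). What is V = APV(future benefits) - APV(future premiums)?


v = 1/(1+i) = 0.952381
APV(future benefits) per unit = sum_{k=0}^{6} k_p_x * q * v^(k+1) = 0.164535
APV(future benefits) = 201697 * 0.164535 = 33186.1151
Life annuity-due factor ä_{x:7} = sum_{k=0}^{6} k_p_x * v^k = 5.572943
APV(future premiums) = 1970 * 5.572943 = 10978.6972
V = 33186.1151 - 10978.6972
= 22207.4179


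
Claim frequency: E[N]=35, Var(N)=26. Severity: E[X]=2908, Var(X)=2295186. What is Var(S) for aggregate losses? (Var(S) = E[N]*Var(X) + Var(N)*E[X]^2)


Var(S) = E[N]*Var(X) + Var(N)*E[X]^2
= 35*2295186 + 26*2908^2
= 80331510 + 219868064
= 3.0020e+08


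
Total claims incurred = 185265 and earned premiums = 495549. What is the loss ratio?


Loss ratio = claims / premiums
= 185265 / 495549
= 0.3739


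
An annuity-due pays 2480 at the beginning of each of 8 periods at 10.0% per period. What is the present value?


PV_due = PMT * (1-(1+i)^(-n))/i * (1+i)
PV_immediate = 13230.617
PV_due = 13230.617 * 1.1
= 14553.6787


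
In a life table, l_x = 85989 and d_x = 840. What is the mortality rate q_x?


q_x = d_x / l_x
= 840 / 85989
= 0.0098


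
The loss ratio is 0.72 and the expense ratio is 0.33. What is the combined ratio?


Combined ratio = loss ratio + expense ratio
= 0.72 + 0.33
= 1.05


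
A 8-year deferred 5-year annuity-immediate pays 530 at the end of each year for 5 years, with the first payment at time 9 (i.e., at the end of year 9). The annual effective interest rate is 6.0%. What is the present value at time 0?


PV at time 8 of the 5-year annuity-immediate:
a_n = 530 * (1-(1+0.06)^(-5))/0.06 = 2232.5528
Discount back 8 years to time 0:
PV = 2232.5528 * (1+0.06)^(-8)
= 2232.5528 * 0.627412
= 1400.7313


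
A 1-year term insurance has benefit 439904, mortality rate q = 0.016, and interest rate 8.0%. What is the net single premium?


NSP = benefit * q * v
v = 1/(1+i) = 0.925926
NSP = 439904 * 0.016 * 0.925926
= 6517.0963


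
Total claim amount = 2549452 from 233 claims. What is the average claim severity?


severity = total / number
= 2549452 / 233
= 10941.8541


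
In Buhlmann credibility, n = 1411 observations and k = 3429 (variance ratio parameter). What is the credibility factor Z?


Z = n / (n + k)
= 1411 / (1411 + 3429)
= 1411 / 4840
= 0.2915


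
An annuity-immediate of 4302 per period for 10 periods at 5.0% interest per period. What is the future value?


FV = PMT * ((1+i)^n - 1) / i
= 4302 * ((1.05)^10 - 1) / 0.05
= 4302 * (1.628895 - 1) / 0.05
= 54110.0937


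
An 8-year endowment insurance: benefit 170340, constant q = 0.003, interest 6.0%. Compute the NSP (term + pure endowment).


Term component = 3143.0842
Pure endowment = 8_p_x * v^8 * benefit = 0.97625 * 0.627412 * 170340 = 104335.2323
NSP = 107478.3165


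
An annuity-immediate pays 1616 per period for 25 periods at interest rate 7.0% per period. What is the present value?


PV = PMT * (1 - (1+i)^(-n)) / i
= 1616 * (1 - (1+0.07)^(-25)) / 0.07
= 1616 * (1 - 0.184249) / 0.07
= 1616 * 11.653583
= 18832.1904


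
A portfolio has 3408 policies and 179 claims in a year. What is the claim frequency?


frequency = claims / policies
= 179 / 3408
= 0.0525


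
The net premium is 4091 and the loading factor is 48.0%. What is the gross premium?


Gross = net * (1 + loading)
= 4091 * (1 + 0.48)
= 4091 * 1.48
= 6054.68


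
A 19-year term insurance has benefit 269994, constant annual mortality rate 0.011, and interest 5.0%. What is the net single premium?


NSP = benefit * sum_{k=0}^{n-1} k_p_x * q * v^(k+1)
With constant q=0.011, v=0.952381
Sum = 0.122492
NSP = 269994 * 0.122492
= 33072.161


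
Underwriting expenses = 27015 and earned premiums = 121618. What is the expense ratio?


Expense ratio = expenses / premiums
= 27015 / 121618
= 0.2221


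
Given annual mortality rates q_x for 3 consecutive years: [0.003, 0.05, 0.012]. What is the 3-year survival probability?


p_k = 1 - q_k for each year
Survival = product of (1 - q_k)
= 0.997 * 0.95 * 0.988
= 0.9358


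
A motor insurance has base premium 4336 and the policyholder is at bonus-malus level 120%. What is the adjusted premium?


adjusted = base * BM_level / 100
= 4336 * 120 / 100
= 4336 * 1.2
= 5203.2


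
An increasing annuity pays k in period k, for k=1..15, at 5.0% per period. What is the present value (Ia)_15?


(Ia)_n = sum_{k=1}^{n} k * v^k, v = 1/(1+i)
v = 0.952381
Sum computed term by term:
(Ia)_15 = 73.6677


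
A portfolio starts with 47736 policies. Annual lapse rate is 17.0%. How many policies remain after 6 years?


remaining = initial * (1 - lapse)^years
= 47736 * (1 - 0.17)^6
= 47736 * 0.32694
= 15606.8257


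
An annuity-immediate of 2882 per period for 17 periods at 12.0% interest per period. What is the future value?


FV = PMT * ((1+i)^n - 1) / i
= 2882 * ((1.12)^17 - 1) / 0.12
= 2882 * (6.866041 - 1) / 0.12
= 140882.7487


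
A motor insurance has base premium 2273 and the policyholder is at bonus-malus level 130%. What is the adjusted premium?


adjusted = base * BM_level / 100
= 2273 * 130 / 100
= 2273 * 1.3
= 2954.9


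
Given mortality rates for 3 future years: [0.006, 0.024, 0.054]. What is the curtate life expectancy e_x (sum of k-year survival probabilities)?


e_x = sum_{k=1}^{n} k_p_x
k_p_x values:
  1_p_x = 0.994
  2_p_x = 0.970144
  3_p_x = 0.917756
e_x = 2.8819


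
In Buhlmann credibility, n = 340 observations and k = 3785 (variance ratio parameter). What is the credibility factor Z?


Z = n / (n + k)
= 340 / (340 + 3785)
= 340 / 4125
= 0.0824


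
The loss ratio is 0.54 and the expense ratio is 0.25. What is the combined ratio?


Combined ratio = loss ratio + expense ratio
= 0.54 + 0.25
= 0.79


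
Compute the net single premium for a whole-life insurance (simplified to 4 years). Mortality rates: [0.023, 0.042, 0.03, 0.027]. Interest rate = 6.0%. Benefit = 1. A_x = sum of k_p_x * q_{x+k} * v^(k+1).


v = 0.943396
Year 0: k_p_x=1.0, q=0.023, term=0.021698
Year 1: k_p_x=0.977, q=0.042, term=0.03652
Year 2: k_p_x=0.935966, q=0.03, term=0.023576
Year 3: k_p_x=0.907887, q=0.027, term=0.019417
A_x = 0.1012


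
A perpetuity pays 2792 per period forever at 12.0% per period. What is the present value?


PV = PMT / i
= 2792 / 0.12
= 23266.6667


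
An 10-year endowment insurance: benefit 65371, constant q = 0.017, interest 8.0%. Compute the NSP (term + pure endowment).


Term component = 6986.2337
Pure endowment = 10_p_x * v^10 * benefit = 0.842433 * 0.463193 * 65371 = 25508.3726
NSP = 32494.6063


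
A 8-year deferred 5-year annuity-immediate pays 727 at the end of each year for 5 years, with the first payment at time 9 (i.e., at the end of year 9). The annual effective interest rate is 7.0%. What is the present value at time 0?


PV at time 8 of the 5-year annuity-immediate:
a_n = 727 * (1-(1+0.07)^(-5))/0.07 = 2980.8435
Discount back 8 years to time 0:
PV = 2980.8435 * (1+0.07)^(-8)
= 2980.8435 * 0.582009
= 1734.8781


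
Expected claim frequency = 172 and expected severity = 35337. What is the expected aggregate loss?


E[S] = E[N] * E[X]
= 172 * 35337
= 6.0780e+06


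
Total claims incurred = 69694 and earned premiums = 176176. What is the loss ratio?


Loss ratio = claims / premiums
= 69694 / 176176
= 0.3956


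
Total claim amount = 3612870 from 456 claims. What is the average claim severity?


severity = total / number
= 3612870 / 456
= 7922.9605


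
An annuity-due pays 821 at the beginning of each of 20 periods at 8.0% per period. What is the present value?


PV_due = PMT * (1-(1+i)^(-n))/i * (1+i)
PV_immediate = 8060.699
PV_due = 8060.699 * 1.08
= 8705.5549


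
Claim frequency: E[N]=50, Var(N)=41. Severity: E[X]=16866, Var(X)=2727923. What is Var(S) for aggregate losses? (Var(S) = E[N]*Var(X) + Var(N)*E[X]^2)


Var(S) = E[N]*Var(X) + Var(N)*E[X]^2
= 50*2727923 + 41*16866^2
= 136396150 + 11662940196
= 1.1799e+10


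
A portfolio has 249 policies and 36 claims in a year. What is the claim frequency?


frequency = claims / policies
= 36 / 249
= 0.1446


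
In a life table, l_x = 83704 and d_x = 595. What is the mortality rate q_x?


q_x = d_x / l_x
= 595 / 83704
= 0.0071


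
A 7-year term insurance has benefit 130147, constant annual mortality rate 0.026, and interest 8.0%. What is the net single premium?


NSP = benefit * sum_{k=0}^{n-1} k_p_x * q * v^(k+1)
With constant q=0.026, v=0.925926
Sum = 0.126265
NSP = 130147 * 0.126265
= 16432.969


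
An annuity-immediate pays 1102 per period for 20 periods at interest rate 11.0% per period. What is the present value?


PV = PMT * (1 - (1+i)^(-n)) / i
= 1102 * (1 - (1+0.11)^(-20)) / 0.11
= 1102 * (1 - 0.124034) / 0.11
= 1102 * 7.963328
= 8775.5876


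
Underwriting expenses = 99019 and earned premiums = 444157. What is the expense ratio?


Expense ratio = expenses / premiums
= 99019 / 444157
= 0.2229


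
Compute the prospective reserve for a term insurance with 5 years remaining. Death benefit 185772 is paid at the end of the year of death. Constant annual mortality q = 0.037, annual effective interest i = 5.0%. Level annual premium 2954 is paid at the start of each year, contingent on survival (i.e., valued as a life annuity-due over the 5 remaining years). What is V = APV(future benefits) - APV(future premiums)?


v = 1/(1+i) = 0.952381
APV(future benefits) per unit = sum_{k=0}^{4} k_p_x * q * v^(k+1) = 0.149314
APV(future benefits) = 185772 * 0.149314 = 27738.3301
Life annuity-due factor ä_{x:5} = sum_{k=0}^{4} k_p_x * v^k = 4.237285
APV(future premiums) = 2954 * 4.237285 = 12516.9386
V = 27738.3301 - 12516.9386
= 15221.3915


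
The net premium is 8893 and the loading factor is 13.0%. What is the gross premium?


Gross = net * (1 + loading)
= 8893 * (1 + 0.13)
= 8893 * 1.13
= 10049.09


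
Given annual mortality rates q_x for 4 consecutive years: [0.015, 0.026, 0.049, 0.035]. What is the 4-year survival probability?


p_k = 1 - q_k for each year
Survival = product of (1 - q_k)
= 0.985 * 0.974 * 0.951 * 0.965
= 0.8804


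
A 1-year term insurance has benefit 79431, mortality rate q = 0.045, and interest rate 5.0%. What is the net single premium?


NSP = benefit * q * v
v = 1/(1+i) = 0.952381
NSP = 79431 * 0.045 * 0.952381
= 3404.1857


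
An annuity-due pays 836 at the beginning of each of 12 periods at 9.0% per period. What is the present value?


PV_due = PMT * (1-(1+i)^(-n))/i * (1+i)
PV_immediate = 5986.3663
PV_due = 5986.3663 * 1.09
= 6525.1393


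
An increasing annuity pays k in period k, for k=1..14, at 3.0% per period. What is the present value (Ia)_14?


(Ia)_n = sum_{k=1}^{n} k * v^k, v = 1/(1+i)
v = 0.970874
Sum computed term by term:
(Ia)_14 = 79.3102


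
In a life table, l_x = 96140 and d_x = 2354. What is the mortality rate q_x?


q_x = d_x / l_x
= 2354 / 96140
= 0.0245


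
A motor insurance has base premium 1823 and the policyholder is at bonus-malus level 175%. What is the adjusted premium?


adjusted = base * BM_level / 100
= 1823 * 175 / 100
= 1823 * 1.75
= 3190.25


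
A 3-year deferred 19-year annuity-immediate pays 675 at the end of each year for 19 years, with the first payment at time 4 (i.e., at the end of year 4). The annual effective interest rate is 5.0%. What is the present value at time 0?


PV at time 3 of the 19-year annuity-immediate:
a_n = 675 * (1-(1+0.05)^(-19))/0.05 = 8157.5916
Discount back 3 years to time 0:
PV = 8157.5916 * (1+0.05)^(-3)
= 8157.5916 * 0.863838
= 7046.8343


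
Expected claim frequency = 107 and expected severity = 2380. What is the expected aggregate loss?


E[S] = E[N] * E[X]
= 107 * 2380
= 254660


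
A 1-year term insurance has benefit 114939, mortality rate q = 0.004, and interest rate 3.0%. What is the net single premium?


NSP = benefit * q * v
v = 1/(1+i) = 0.970874
NSP = 114939 * 0.004 * 0.970874
= 446.365


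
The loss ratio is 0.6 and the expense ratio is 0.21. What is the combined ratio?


Combined ratio = loss ratio + expense ratio
= 0.6 + 0.21
= 0.81


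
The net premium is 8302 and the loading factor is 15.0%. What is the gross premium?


Gross = net * (1 + loading)
= 8302 * (1 + 0.15)
= 8302 * 1.15
= 9547.3


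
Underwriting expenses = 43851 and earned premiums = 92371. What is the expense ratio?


Expense ratio = expenses / premiums
= 43851 / 92371
= 0.4747


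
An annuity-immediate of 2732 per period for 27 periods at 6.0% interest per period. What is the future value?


FV = PMT * ((1+i)^n - 1) / i
= 2732 * ((1.06)^27 - 1) / 0.06
= 2732 * (4.822346 - 1) / 0.06
= 174044.1518


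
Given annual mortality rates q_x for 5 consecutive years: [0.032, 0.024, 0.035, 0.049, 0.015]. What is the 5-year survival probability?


p_k = 1 - q_k for each year
Survival = product of (1 - q_k)
= 0.968 * 0.976 * 0.965 * 0.951 * 0.985
= 0.854


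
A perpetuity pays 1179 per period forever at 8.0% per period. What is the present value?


PV = PMT / i
= 1179 / 0.08
= 14737.5


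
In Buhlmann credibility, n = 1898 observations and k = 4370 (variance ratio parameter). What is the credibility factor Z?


Z = n / (n + k)
= 1898 / (1898 + 4370)
= 1898 / 6268
= 0.3028


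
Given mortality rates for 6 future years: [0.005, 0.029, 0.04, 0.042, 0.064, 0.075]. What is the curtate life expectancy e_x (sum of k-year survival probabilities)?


e_x = sum_{k=1}^{n} k_p_x
k_p_x values:
  1_p_x = 0.995
  2_p_x = 0.966145
  3_p_x = 0.927499
  4_p_x = 0.888544
  5_p_x = 0.831677
  6_p_x = 0.769302
e_x = 5.3782


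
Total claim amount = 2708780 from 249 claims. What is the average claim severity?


severity = total / number
= 2708780 / 249
= 10878.6345


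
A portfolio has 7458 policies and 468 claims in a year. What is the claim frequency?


frequency = claims / policies
= 468 / 7458
= 0.0628


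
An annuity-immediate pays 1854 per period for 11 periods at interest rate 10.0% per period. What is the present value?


PV = PMT * (1 - (1+i)^(-n)) / i
= 1854 * (1 - (1+0.1)^(-11)) / 0.1
= 1854 * (1 - 0.350494) / 0.1
= 1854 * 6.495061
= 12041.8431


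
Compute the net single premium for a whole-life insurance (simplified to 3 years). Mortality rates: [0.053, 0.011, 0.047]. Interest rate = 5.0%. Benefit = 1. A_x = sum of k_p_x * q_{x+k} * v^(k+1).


v = 0.952381
Year 0: k_p_x=1.0, q=0.053, term=0.050476
Year 1: k_p_x=0.947, q=0.011, term=0.009449
Year 2: k_p_x=0.936583, q=0.047, term=0.038026
A_x = 0.098


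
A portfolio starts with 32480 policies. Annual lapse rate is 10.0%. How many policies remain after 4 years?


remaining = initial * (1 - lapse)^years
= 32480 * (1 - 0.1)^4
= 32480 * 0.6561
= 21310.128


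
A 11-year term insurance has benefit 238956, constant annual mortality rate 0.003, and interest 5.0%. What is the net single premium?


NSP = benefit * sum_{k=0}^{n-1} k_p_x * q * v^(k+1)
With constant q=0.003, v=0.952381
Sum = 0.024585
NSP = 238956 * 0.024585
= 5874.6426


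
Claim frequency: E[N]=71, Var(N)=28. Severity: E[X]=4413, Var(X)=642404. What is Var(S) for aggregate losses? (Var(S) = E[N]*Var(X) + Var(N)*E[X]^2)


Var(S) = E[N]*Var(X) + Var(N)*E[X]^2
= 71*642404 + 28*4413^2
= 45610684 + 545287932
= 5.9090e+08


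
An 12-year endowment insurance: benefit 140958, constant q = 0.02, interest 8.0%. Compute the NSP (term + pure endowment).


Term component = 19406.4826
Pure endowment = 12_p_x * v^12 * benefit = 0.784717 * 0.397114 * 140958 = 43925.5868
NSP = 63332.0694


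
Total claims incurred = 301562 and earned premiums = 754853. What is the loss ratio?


Loss ratio = claims / premiums
= 301562 / 754853
= 0.3995


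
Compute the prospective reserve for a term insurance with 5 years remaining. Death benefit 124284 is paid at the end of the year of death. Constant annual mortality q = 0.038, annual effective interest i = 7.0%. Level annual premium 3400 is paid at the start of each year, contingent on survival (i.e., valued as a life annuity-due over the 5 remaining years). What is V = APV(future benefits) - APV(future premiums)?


v = 1/(1+i) = 0.934579
APV(future benefits) per unit = sum_{k=0}^{4} k_p_x * q * v^(k+1) = 0.145163
APV(future benefits) = 124284 * 0.145163 = 18041.4821
Life annuity-due factor ä_{x:5} = sum_{k=0}^{4} k_p_x * v^k = 4.087494
APV(future premiums) = 3400 * 4.087494 = 13897.4809
V = 18041.4821 - 13897.4809
= 4144.0011


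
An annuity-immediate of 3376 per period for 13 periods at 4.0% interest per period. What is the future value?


FV = PMT * ((1+i)^n - 1) / i
= 3376 * ((1.04)^13 - 1) / 0.04
= 3376 * (1.665074 - 1) / 0.04
= 56132.204


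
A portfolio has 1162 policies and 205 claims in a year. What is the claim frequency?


frequency = claims / policies
= 205 / 1162
= 0.1764


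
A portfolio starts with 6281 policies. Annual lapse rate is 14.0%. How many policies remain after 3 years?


remaining = initial * (1 - lapse)^years
= 6281 * (1 - 0.14)^3
= 6281 * 0.636056
= 3995.0677


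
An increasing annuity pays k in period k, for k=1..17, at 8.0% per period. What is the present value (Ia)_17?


(Ia)_n = sum_{k=1}^{n} k * v^k, v = 1/(1+i)
v = 0.925926
Sum computed term by term:
(Ia)_17 = 65.71


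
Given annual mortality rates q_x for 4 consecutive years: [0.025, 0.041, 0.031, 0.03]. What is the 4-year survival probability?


p_k = 1 - q_k for each year
Survival = product of (1 - q_k)
= 0.975 * 0.959 * 0.969 * 0.97
= 0.8789


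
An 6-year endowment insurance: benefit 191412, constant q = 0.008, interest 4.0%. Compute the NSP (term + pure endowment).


Term component = 7875.644
Pure endowment = 6_p_x * v^6 * benefit = 0.95295 * 0.790315 * 191412 = 144158.136
NSP = 152033.78


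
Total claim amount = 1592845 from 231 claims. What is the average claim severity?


severity = total / number
= 1592845 / 231
= 6895.4329


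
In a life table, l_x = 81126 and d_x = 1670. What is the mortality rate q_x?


q_x = d_x / l_x
= 1670 / 81126
= 0.0206


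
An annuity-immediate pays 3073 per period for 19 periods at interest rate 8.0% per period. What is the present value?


PV = PMT * (1 - (1+i)^(-n)) / i
= 3073 * (1 - (1+0.08)^(-19)) / 0.08
= 3073 * (1 - 0.231712) / 0.08
= 3073 * 9.603599
= 29511.8603


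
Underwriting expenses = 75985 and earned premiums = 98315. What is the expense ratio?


Expense ratio = expenses / premiums
= 75985 / 98315
= 0.7729


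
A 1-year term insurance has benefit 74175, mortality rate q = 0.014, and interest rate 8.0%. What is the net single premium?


NSP = benefit * q * v
v = 1/(1+i) = 0.925926
NSP = 74175 * 0.014 * 0.925926
= 961.5278


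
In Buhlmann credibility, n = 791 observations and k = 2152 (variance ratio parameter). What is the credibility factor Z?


Z = n / (n + k)
= 791 / (791 + 2152)
= 791 / 2943
= 0.2688


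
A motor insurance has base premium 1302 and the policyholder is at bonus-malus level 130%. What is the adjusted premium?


adjusted = base * BM_level / 100
= 1302 * 130 / 100
= 1302 * 1.3
= 1692.6


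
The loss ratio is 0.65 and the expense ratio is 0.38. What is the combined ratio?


Combined ratio = loss ratio + expense ratio
= 0.65 + 0.38
= 1.03


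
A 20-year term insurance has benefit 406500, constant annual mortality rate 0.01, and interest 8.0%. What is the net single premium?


NSP = benefit * sum_{k=0}^{n-1} k_p_x * q * v^(k+1)
With constant q=0.01, v=0.925926
Sum = 0.091613
NSP = 406500 * 0.091613
= 37240.7989


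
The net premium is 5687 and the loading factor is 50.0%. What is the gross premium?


Gross = net * (1 + loading)
= 5687 * (1 + 0.5)
= 5687 * 1.5
= 8530.5


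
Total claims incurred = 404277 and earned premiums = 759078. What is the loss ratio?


Loss ratio = claims / premiums
= 404277 / 759078
= 0.5326


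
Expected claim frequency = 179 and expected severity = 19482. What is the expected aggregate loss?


E[S] = E[N] * E[X]
= 179 * 19482
= 3.4873e+06


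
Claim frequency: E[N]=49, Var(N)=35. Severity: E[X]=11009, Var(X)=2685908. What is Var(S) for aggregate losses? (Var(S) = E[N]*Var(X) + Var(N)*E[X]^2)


Var(S) = E[N]*Var(X) + Var(N)*E[X]^2
= 49*2685908 + 35*11009^2
= 131609492 + 4241932835
= 4.3735e+09


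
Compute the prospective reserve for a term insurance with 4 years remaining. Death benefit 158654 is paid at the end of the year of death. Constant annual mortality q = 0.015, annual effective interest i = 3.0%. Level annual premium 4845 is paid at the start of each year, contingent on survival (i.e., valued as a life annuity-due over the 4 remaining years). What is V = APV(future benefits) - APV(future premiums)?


v = 1/(1+i) = 0.970874
APV(future benefits) per unit = sum_{k=0}^{3} k_p_x * q * v^(k+1) = 0.054545
APV(future benefits) = 158654 * 0.054545 = 8653.7648
Life annuity-due factor ä_{x:4} = sum_{k=0}^{3} k_p_x * v^k = 3.745416
APV(future premiums) = 4845 * 3.745416 = 18146.5391
V = 8653.7648 - 18146.5391
= -9492.7743


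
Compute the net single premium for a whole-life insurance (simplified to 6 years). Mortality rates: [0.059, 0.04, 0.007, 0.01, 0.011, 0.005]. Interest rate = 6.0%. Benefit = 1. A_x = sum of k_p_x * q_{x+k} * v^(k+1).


v = 0.943396
Year 0: k_p_x=1.0, q=0.059, term=0.05566
Year 1: k_p_x=0.941, q=0.04, term=0.033499
Year 2: k_p_x=0.90336, q=0.007, term=0.005309
Year 3: k_p_x=0.897036, q=0.01, term=0.007105
Year 4: k_p_x=0.888066, q=0.011, term=0.0073
Year 5: k_p_x=0.878297, q=0.005, term=0.003096
A_x = 0.112


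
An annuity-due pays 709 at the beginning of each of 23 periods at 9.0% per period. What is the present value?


PV_due = PMT * (1-(1+i)^(-n))/i * (1+i)
PV_immediate = 6792.3666
PV_due = 6792.3666 * 1.09
= 7403.6796


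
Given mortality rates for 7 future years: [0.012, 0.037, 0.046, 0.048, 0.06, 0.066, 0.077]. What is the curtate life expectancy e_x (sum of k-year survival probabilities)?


e_x = sum_{k=1}^{n} k_p_x
k_p_x values:
  1_p_x = 0.988
  2_p_x = 0.951444
  3_p_x = 0.907678
  4_p_x = 0.864109
  5_p_x = 0.812263
  6_p_x = 0.758653
  7_p_x = 0.700237
e_x = 5.9824


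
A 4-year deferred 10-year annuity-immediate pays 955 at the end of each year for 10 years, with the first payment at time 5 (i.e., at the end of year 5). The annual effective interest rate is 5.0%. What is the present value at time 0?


PV at time 4 of the 10-year annuity-immediate:
a_n = 955 * (1-(1+0.05)^(-10))/0.05 = 7374.2569
Discount back 4 years to time 0:
PV = 7374.2569 * (1+0.05)^(-4)
= 7374.2569 * 0.822702
= 6066.8194


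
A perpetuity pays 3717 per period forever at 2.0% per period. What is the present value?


PV = PMT / i
= 3717 / 0.02
= 185850.0


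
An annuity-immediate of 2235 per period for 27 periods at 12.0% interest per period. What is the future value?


FV = PMT * ((1+i)^n - 1) / i
= 2235 * ((1.12)^27 - 1) / 0.12
= 2235 * (21.324881 - 1) / 0.12
= 378550.9047


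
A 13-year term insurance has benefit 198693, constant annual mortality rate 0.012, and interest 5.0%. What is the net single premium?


NSP = benefit * sum_{k=0}^{n-1} k_p_x * q * v^(k+1)
With constant q=0.012, v=0.952381
Sum = 0.105814
NSP = 198693 * 0.105814
= 21024.5372


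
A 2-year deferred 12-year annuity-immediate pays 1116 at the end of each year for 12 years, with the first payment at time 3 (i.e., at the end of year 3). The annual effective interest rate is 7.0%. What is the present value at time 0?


PV at time 2 of the 12-year annuity-immediate:
a_n = 1116 * (1-(1+0.07)^(-12))/0.07 = 8864.0379
Discount back 2 years to time 0:
PV = 8864.0379 * (1+0.07)^(-2)
= 8864.0379 * 0.873439
= 7742.194


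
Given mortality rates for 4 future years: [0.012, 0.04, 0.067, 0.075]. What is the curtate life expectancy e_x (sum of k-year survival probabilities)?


e_x = sum_{k=1}^{n} k_p_x
k_p_x values:
  1_p_x = 0.988
  2_p_x = 0.94848
  3_p_x = 0.884932
  4_p_x = 0.818562
e_x = 3.64


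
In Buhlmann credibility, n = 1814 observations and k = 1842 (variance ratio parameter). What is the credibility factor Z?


Z = n / (n + k)
= 1814 / (1814 + 1842)
= 1814 / 3656
= 0.4962


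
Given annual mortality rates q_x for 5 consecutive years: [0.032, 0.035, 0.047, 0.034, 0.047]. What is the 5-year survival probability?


p_k = 1 - q_k for each year
Survival = product of (1 - q_k)
= 0.968 * 0.965 * 0.953 * 0.966 * 0.953
= 0.8195


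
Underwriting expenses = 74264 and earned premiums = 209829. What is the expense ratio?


Expense ratio = expenses / premiums
= 74264 / 209829
= 0.3539


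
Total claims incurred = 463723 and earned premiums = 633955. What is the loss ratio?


Loss ratio = claims / premiums
= 463723 / 633955
= 0.7315
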